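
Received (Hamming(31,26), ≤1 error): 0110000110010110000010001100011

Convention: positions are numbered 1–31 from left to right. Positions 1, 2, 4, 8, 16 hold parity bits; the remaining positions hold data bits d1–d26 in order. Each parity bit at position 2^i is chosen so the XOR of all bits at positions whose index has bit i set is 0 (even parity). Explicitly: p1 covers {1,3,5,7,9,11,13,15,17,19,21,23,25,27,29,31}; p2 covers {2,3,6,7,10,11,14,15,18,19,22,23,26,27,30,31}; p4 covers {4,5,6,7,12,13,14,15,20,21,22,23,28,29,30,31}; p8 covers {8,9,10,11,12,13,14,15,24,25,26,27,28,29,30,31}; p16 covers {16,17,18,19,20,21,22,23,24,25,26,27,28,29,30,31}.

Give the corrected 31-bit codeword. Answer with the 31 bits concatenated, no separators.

s1 (pos 1,3,5,7,9,11,13,15,17,19,21,23,25,27,29,31): 0⊕1⊕0⊕0⊕1⊕0⊕0⊕1⊕0⊕0⊕1⊕0⊕1⊕0⊕0⊕1 = 0
s2 (pos 2,3,6,7,10,11,14,15,18,19,22,23,26,27,30,31): 1⊕1⊕0⊕0⊕0⊕0⊕1⊕1⊕0⊕0⊕0⊕0⊕1⊕0⊕1⊕1 = 1
s4 (pos 4,5,6,7,12,13,14,15,20,21,22,23,28,29,30,31): 0⊕0⊕0⊕0⊕1⊕0⊕1⊕1⊕0⊕1⊕0⊕0⊕0⊕0⊕1⊕1 = 0
s8 (pos 8,9,10,11,12,13,14,15,24,25,26,27,28,29,30,31): 1⊕1⊕0⊕0⊕1⊕0⊕1⊕1⊕0⊕1⊕1⊕0⊕0⊕0⊕1⊕1 = 1
s16 (pos 16,17,18,19,20,21,22,23,24,25,26,27,28,29,30,31): 0⊕0⊕0⊕0⊕0⊕1⊕0⊕0⊕0⊕1⊕1⊕0⊕0⊕0⊕1⊕1 = 1
Syndrome s16…s1 = 11010 → error at position 26.
Flip position 26: 0110000110010110000010001100011 → 0110000110010110000010001000011

0110000110010110000010001000011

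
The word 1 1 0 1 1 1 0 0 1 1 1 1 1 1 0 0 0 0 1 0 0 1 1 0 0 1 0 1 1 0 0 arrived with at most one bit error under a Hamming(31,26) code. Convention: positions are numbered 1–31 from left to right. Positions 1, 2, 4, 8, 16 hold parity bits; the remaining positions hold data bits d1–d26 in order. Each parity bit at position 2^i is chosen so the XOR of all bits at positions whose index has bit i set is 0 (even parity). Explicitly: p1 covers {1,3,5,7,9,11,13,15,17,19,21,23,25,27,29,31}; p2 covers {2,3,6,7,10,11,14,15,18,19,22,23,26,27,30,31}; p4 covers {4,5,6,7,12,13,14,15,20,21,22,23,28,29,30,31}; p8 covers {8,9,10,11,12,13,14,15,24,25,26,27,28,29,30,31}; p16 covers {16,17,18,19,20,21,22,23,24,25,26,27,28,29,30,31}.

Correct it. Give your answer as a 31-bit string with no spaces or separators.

s1 (pos 1,3,5,7,9,11,13,15,17,19,21,23,25,27,29,31): 1⊕0⊕1⊕0⊕1⊕1⊕1⊕0⊕0⊕1⊕0⊕1⊕0⊕0⊕1⊕0 = 0
s2 (pos 2,3,6,7,10,11,14,15,18,19,22,23,26,27,30,31): 1⊕0⊕1⊕0⊕1⊕1⊕1⊕0⊕0⊕1⊕1⊕1⊕1⊕0⊕0⊕0 = 1
s4 (pos 4,5,6,7,12,13,14,15,20,21,22,23,28,29,30,31): 1⊕1⊕1⊕0⊕1⊕1⊕1⊕0⊕0⊕0⊕1⊕1⊕1⊕1⊕0⊕0 = 0
s8 (pos 8,9,10,11,12,13,14,15,24,25,26,27,28,29,30,31): 0⊕1⊕1⊕1⊕1⊕1⊕1⊕0⊕0⊕0⊕1⊕0⊕1⊕1⊕0⊕0 = 1
s16 (pos 16,17,18,19,20,21,22,23,24,25,26,27,28,29,30,31): 0⊕0⊕0⊕1⊕0⊕0⊕1⊕1⊕0⊕0⊕1⊕0⊕1⊕1⊕0⊕0 = 0
Syndrome s16…s1 = 01010 → error at position 10.
Flip position 10: 1101110011111100001001100101100 → 1101110010111100001001100101100

1101110010111100001001100101100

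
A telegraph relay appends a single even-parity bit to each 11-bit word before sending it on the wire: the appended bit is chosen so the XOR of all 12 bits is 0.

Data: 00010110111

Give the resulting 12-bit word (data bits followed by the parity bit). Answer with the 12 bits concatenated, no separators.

XOR of the 11 data bits: 0⊕0⊕0⊕1⊕0⊕1⊕1⊕0⊕1⊕1⊕1 = 0
Parity bit = 0 (so all 12 bits XOR to 0).

000101101110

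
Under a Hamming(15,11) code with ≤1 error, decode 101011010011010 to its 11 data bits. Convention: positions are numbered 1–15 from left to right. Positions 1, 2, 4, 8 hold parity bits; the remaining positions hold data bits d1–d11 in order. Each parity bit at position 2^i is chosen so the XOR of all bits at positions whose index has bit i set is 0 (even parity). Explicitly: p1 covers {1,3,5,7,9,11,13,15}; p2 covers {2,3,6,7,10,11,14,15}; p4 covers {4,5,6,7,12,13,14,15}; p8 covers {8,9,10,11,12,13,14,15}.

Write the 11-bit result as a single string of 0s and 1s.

11100011010

s1 (pos 1,3,5,7,9,11,13,15): 1⊕1⊕1⊕0⊕0⊕1⊕0⊕0 = 0
s2 (pos 2,3,6,7,10,11,14,15): 0⊕1⊕1⊕0⊕0⊕1⊕1⊕0 = 0
s4 (pos 4,5,6,7,12,13,14,15): 0⊕1⊕1⊕0⊕1⊕0⊕1⊕0 = 0
s8 (pos 8,9,10,11,12,13,14,15): 1⊕0⊕0⊕1⊕1⊕0⊕1⊕0 = 0
Syndrome s8…s1 = 0000 → no error.
Read data bits from positions 3,5,6,7,9,10,11,12,13,14,15: 11100011010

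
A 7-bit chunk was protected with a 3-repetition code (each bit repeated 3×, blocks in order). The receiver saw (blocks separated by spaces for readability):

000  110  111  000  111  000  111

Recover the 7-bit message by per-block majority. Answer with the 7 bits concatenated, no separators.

0110101

Block 1 (000): 0 ones → 0
Block 2 (110): 2 ones → 1
Block 3 (111): 3 ones → 1
Block 4 (000): 0 ones → 0
Block 5 (111): 3 ones → 1
Block 6 (000): 0 ones → 0
Block 7 (111): 3 ones → 1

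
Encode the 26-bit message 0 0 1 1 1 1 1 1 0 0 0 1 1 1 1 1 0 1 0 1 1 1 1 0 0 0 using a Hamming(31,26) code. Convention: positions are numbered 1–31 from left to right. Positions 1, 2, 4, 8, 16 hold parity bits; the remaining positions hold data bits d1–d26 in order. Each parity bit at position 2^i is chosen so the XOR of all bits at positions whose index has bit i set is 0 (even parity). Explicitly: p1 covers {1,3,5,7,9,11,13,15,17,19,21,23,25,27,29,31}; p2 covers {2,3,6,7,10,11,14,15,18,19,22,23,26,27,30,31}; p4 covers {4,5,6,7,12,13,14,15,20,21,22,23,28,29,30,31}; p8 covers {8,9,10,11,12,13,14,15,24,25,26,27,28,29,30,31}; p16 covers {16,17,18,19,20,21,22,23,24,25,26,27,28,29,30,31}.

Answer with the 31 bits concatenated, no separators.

Place data at non-parity positions: p1 p2 0 p4 0 1 1 p8 1 1 1 1 0 0 0 p16 1 1 1 1 1 0 1 0 1 1 1 1 0 0 0
p1 (pos 1,3,5,7,9,11,13,15,17,19,21,23,25,27,29,31): XOR of data positions = 0⊕0⊕1⊕1⊕1⊕0⊕0⊕1⊕1⊕1⊕1⊕1⊕1⊕0⊕0 = 1
p2 (pos 2,3,6,7,10,11,14,15,18,19,22,23,26,27,30,31): XOR of data positions = 0⊕1⊕1⊕1⊕1⊕0⊕0⊕1⊕1⊕0⊕1⊕1⊕1⊕0⊕0 = 1
p4 (pos 4,5,6,7,12,13,14,15,20,21,22,23,28,29,30,31): XOR of data positions = 0⊕1⊕1⊕1⊕0⊕0⊕0⊕1⊕1⊕0⊕1⊕1⊕0⊕0⊕0 = 1
p8 (pos 8,9,10,11,12,13,14,15,24,25,26,27,28,29,30,31): XOR of data positions = 1⊕1⊕1⊕1⊕0⊕0⊕0⊕0⊕1⊕1⊕1⊕1⊕0⊕0⊕0 = 0
p16 (pos 16,17,18,19,20,21,22,23,24,25,26,27,28,29,30,31): XOR of data positions = 1⊕1⊕1⊕1⊕1⊕0⊕1⊕0⊕1⊕1⊕1⊕1⊕0⊕0⊕0 = 0
Codeword: 1101011011110000111110101111000

1101011011110000111110101111000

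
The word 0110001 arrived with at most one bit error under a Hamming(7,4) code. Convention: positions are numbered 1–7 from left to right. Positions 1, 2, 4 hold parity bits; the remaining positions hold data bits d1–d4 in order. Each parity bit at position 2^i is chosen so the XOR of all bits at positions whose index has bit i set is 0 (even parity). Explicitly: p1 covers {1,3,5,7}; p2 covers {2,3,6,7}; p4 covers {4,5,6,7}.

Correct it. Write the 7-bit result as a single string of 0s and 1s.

0110011

s1 (pos 1,3,5,7): 0⊕1⊕0⊕1 = 0
s2 (pos 2,3,6,7): 1⊕1⊕0⊕1 = 1
s4 (pos 4,5,6,7): 0⊕0⊕0⊕1 = 1
Syndrome s4…s1 = 110 → error at position 6.
Flip position 6: 0110001 → 0110011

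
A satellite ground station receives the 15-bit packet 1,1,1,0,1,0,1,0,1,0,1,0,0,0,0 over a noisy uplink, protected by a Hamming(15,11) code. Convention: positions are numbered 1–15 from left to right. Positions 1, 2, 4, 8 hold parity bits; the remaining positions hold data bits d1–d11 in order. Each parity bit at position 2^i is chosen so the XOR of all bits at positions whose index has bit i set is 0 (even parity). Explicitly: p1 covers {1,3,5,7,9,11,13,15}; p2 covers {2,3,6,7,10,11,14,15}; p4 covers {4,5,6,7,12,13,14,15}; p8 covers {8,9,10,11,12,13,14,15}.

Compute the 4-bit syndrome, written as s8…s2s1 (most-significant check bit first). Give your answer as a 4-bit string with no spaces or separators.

0000

s1 (pos 1,3,5,7,9,11,13,15): 1⊕1⊕1⊕1⊕1⊕1⊕0⊕0 = 0
s2 (pos 2,3,6,7,10,11,14,15): 1⊕1⊕0⊕1⊕0⊕1⊕0⊕0 = 0
s4 (pos 4,5,6,7,12,13,14,15): 0⊕1⊕0⊕1⊕0⊕0⊕0⊕0 = 0
s8 (pos 8,9,10,11,12,13,14,15): 0⊕1⊕0⊕1⊕0⊕0⊕0⊕0 = 0
Syndrome s8…s1 = 0000 → no error.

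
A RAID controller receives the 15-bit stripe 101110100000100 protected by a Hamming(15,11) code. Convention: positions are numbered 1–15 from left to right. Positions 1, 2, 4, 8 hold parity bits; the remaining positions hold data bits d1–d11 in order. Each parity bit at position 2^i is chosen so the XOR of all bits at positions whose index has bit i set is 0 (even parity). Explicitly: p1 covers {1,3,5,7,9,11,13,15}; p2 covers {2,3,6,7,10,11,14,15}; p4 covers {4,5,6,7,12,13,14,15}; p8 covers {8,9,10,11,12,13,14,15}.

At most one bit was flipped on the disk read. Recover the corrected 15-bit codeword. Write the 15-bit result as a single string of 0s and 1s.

s1 (pos 1,3,5,7,9,11,13,15): 1⊕1⊕1⊕1⊕0⊕0⊕1⊕0 = 1
s2 (pos 2,3,6,7,10,11,14,15): 0⊕1⊕0⊕1⊕0⊕0⊕0⊕0 = 0
s4 (pos 4,5,6,7,12,13,14,15): 1⊕1⊕0⊕1⊕0⊕1⊕0⊕0 = 0
s8 (pos 8,9,10,11,12,13,14,15): 0⊕0⊕0⊕0⊕0⊕1⊕0⊕0 = 1
Syndrome s8…s1 = 1001 → error at position 9.
Flip position 9: 101110100000100 → 101110101000100

101110101000100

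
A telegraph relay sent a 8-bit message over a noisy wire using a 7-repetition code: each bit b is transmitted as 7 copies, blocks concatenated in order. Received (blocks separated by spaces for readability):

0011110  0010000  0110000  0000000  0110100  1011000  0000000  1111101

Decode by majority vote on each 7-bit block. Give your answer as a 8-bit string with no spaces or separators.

Block 1 (0011110): 4 ones → 1
Block 2 (0010000): 1 one → 0
Block 3 (0110000): 2 ones → 0
Block 4 (0000000): 0 ones → 0
Block 5 (0110100): 3 ones → 0
Block 6 (1011000): 3 ones → 0
Block 7 (0000000): 0 ones → 0
Block 8 (1111101): 6 ones → 1

10000001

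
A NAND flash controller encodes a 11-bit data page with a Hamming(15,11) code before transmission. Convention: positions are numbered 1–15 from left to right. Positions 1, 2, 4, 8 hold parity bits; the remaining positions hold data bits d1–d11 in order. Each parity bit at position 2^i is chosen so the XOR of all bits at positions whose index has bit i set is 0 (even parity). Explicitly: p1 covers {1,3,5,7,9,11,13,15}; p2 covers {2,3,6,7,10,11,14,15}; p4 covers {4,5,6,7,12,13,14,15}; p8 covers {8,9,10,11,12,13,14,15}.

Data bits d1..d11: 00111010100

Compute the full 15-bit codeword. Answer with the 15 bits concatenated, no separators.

010101111010100

Place data at non-parity positions: p1 p2 0 p4 0 1 1 p8 1 0 1 0 1 0 0
p1 (pos 1,3,5,7,9,11,13,15): XOR of data positions = 0⊕0⊕1⊕1⊕1⊕1⊕0 = 0
p2 (pos 2,3,6,7,10,11,14,15): XOR of data positions = 0⊕1⊕1⊕0⊕1⊕0⊕0 = 1
p4 (pos 4,5,6,7,12,13,14,15): XOR of data positions = 0⊕1⊕1⊕0⊕1⊕0⊕0 = 1
p8 (pos 8,9,10,11,12,13,14,15): XOR of data positions = 1⊕0⊕1⊕0⊕1⊕0⊕0 = 1
Codeword: 010101111010100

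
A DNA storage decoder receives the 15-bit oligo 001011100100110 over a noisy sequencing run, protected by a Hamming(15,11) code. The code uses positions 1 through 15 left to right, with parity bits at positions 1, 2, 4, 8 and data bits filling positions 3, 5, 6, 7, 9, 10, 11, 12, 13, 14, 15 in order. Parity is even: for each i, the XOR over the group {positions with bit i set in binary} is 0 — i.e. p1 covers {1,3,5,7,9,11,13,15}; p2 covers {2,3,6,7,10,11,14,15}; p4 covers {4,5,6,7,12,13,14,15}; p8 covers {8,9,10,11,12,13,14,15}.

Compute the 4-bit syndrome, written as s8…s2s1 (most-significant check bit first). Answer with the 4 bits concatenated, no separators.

s1 (pos 1,3,5,7,9,11,13,15): 0⊕1⊕1⊕1⊕0⊕0⊕1⊕0 = 0
s2 (pos 2,3,6,7,10,11,14,15): 0⊕1⊕1⊕1⊕1⊕0⊕1⊕0 = 1
s4 (pos 4,5,6,7,12,13,14,15): 0⊕1⊕1⊕1⊕0⊕1⊕1⊕0 = 1
s8 (pos 8,9,10,11,12,13,14,15): 0⊕0⊕1⊕0⊕0⊕1⊕1⊕0 = 1
Syndrome s8…s1 = 1110 → error at position 14.

1110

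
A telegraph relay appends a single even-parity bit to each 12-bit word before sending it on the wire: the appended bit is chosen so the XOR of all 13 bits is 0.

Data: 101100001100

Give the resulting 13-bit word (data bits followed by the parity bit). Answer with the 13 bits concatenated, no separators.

1011000011001

XOR of the 12 data bits: 1⊕0⊕1⊕1⊕0⊕0⊕0⊕0⊕1⊕1⊕0⊕0 = 1
Parity bit = 1 (so all 13 bits XOR to 0).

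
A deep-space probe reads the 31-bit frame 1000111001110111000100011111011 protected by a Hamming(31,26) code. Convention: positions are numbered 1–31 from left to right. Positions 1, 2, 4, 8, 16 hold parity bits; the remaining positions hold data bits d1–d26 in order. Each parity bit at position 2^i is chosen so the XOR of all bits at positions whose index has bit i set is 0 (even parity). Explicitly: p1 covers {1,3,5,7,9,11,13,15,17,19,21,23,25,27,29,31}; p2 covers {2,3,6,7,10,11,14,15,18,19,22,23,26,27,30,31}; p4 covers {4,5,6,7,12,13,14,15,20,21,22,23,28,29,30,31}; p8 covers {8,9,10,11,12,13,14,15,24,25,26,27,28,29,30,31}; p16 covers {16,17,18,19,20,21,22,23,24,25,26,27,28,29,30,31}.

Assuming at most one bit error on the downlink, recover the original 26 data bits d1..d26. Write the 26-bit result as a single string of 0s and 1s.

01110111011000100011111011

s1 (pos 1,3,5,7,9,11,13,15,17,19,21,23,25,27,29,31): 1⊕0⊕1⊕1⊕0⊕1⊕0⊕1⊕0⊕0⊕0⊕0⊕1⊕1⊕0⊕1 = 0
s2 (pos 2,3,6,7,10,11,14,15,18,19,22,23,26,27,30,31): 0⊕0⊕1⊕1⊕1⊕1⊕1⊕1⊕0⊕0⊕0⊕0⊕1⊕1⊕1⊕1 = 0
s4 (pos 4,5,6,7,12,13,14,15,20,21,22,23,28,29,30,31): 0⊕1⊕1⊕1⊕1⊕0⊕1⊕1⊕1⊕0⊕0⊕0⊕1⊕0⊕1⊕1 = 0
s8 (pos 8,9,10,11,12,13,14,15,24,25,26,27,28,29,30,31): 0⊕0⊕1⊕1⊕1⊕0⊕1⊕1⊕1⊕1⊕1⊕1⊕1⊕0⊕1⊕1 = 0
s16 (pos 16,17,18,19,20,21,22,23,24,25,26,27,28,29,30,31): 1⊕0⊕0⊕0⊕1⊕0⊕0⊕0⊕1⊕1⊕1⊕1⊕1⊕0⊕1⊕1 = 1
Syndrome s16…s1 = 10000 → error at position 16.
Flip position 16: 1000111001110111000100011111011 → 1000111001110110000100011111011
Read data bits from positions 3,5,6,7,9,10,11,12,13,14,15,17,18,19,20,21,22,23,24,25,26,27,28,29,30,31: 01110111011000100011111011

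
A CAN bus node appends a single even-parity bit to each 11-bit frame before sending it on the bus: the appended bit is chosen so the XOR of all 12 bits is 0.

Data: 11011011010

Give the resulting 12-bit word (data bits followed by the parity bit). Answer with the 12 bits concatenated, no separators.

110110110101

XOR of the 11 data bits: 1⊕1⊕0⊕1⊕1⊕0⊕1⊕1⊕0⊕1⊕0 = 1
Parity bit = 1 (so all 12 bits XOR to 0).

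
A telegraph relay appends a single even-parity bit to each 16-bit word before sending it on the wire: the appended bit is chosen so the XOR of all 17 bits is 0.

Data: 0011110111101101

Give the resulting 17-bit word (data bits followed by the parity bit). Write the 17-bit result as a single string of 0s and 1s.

00111101111011011

XOR of the 16 data bits: 0⊕0⊕1⊕1⊕1⊕1⊕0⊕1⊕1⊕1⊕1⊕0⊕1⊕1⊕0⊕1 = 1
Parity bit = 1 (so all 17 bits XOR to 0).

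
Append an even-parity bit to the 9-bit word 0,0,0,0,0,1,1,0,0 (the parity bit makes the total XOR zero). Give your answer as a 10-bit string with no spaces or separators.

0000011000

XOR of the 9 data bits: 0⊕0⊕0⊕0⊕0⊕1⊕1⊕0⊕0 = 0
Parity bit = 0 (so all 10 bits XOR to 0).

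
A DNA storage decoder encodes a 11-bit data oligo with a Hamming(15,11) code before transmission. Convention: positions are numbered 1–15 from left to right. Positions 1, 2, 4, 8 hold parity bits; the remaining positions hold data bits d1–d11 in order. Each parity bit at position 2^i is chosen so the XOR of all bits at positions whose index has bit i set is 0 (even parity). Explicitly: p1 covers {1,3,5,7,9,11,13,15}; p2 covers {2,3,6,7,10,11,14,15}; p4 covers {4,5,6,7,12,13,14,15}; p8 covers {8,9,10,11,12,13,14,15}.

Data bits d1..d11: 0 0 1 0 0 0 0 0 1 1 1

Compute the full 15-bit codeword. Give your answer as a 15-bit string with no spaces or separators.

Place data at non-parity positions: p1 p2 0 p4 0 1 0 p8 0 0 0 0 1 1 1
p1 (pos 1,3,5,7,9,11,13,15): XOR of data positions = 0⊕0⊕0⊕0⊕0⊕1⊕1 = 0
p2 (pos 2,3,6,7,10,11,14,15): XOR of data positions = 0⊕1⊕0⊕0⊕0⊕1⊕1 = 1
p4 (pos 4,5,6,7,12,13,14,15): XOR of data positions = 0⊕1⊕0⊕0⊕1⊕1⊕1 = 0
p8 (pos 8,9,10,11,12,13,14,15): XOR of data positions = 0⊕0⊕0⊕0⊕1⊕1⊕1 = 1
Codeword: 010001010000111

010001010000111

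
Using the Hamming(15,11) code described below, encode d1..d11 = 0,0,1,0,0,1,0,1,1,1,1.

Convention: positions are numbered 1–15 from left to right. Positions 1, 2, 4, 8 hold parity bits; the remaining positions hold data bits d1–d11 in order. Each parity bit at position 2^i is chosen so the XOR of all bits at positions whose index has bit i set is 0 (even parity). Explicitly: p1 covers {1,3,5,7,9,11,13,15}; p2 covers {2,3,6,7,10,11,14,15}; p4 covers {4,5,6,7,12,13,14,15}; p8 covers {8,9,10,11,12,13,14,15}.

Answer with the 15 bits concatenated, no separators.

000101010101111

Place data at non-parity positions: p1 p2 0 p4 0 1 0 p8 0 1 0 1 1 1 1
p1 (pos 1,3,5,7,9,11,13,15): XOR of data positions = 0⊕0⊕0⊕0⊕0⊕1⊕1 = 0
p2 (pos 2,3,6,7,10,11,14,15): XOR of data positions = 0⊕1⊕0⊕1⊕0⊕1⊕1 = 0
p4 (pos 4,5,6,7,12,13,14,15): XOR of data positions = 0⊕1⊕0⊕1⊕1⊕1⊕1 = 1
p8 (pos 8,9,10,11,12,13,14,15): XOR of data positions = 0⊕1⊕0⊕1⊕1⊕1⊕1 = 1
Codeword: 000101010101111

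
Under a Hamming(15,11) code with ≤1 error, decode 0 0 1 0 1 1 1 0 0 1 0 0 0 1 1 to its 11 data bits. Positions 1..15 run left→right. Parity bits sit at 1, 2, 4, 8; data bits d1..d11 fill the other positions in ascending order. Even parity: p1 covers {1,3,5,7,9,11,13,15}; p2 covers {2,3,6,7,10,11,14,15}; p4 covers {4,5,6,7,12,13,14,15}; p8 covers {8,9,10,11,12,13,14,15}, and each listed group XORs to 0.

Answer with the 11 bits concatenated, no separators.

s1 (pos 1,3,5,7,9,11,13,15): 0⊕1⊕1⊕1⊕0⊕0⊕0⊕1 = 0
s2 (pos 2,3,6,7,10,11,14,15): 0⊕1⊕1⊕1⊕1⊕0⊕1⊕1 = 0
s4 (pos 4,5,6,7,12,13,14,15): 0⊕1⊕1⊕1⊕0⊕0⊕1⊕1 = 1
s8 (pos 8,9,10,11,12,13,14,15): 0⊕0⊕1⊕0⊕0⊕0⊕1⊕1 = 1
Syndrome s8…s1 = 1100 → error at position 12.
Flip position 12: 001011100100011 → 001011100101011
Read data bits from positions 3,5,6,7,9,10,11,12,13,14,15: 11110101011

11110101011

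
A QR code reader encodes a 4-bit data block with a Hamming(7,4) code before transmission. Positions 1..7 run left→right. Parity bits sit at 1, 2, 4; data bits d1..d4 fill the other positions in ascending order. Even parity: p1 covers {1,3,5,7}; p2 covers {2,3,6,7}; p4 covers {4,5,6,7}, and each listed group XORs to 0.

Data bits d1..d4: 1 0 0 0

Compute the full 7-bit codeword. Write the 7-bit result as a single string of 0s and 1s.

Place data at non-parity positions: p1 p2 1 p4 0 0 0
p1 (pos 1,3,5,7): XOR of data positions = 1⊕0⊕0 = 1
p2 (pos 2,3,6,7): XOR of data positions = 1⊕0⊕0 = 1
p4 (pos 4,5,6,7): XOR of data positions = 0⊕0⊕0 = 0
Codeword: 1110000

1110000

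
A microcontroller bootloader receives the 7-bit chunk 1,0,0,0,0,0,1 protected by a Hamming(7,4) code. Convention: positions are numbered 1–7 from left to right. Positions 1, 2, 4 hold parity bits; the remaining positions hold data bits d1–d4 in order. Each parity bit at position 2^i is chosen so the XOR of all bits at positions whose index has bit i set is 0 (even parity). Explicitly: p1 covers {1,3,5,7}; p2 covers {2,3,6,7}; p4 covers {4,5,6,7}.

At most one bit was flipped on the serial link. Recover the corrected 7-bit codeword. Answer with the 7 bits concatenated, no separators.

s1 (pos 1,3,5,7): 1⊕0⊕0⊕1 = 0
s2 (pos 2,3,6,7): 0⊕0⊕0⊕1 = 1
s4 (pos 4,5,6,7): 0⊕0⊕0⊕1 = 1
Syndrome s4…s1 = 110 → error at position 6.
Flip position 6: 1000001 → 1000011

1000011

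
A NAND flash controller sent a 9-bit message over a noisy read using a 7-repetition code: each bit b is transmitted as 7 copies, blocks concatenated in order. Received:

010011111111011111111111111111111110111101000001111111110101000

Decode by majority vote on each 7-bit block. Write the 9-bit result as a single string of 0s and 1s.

Block 1 (0100111): 4 ones → 1
Block 2 (1111101): 6 ones → 1
Block 3 (1111111): 7 ones → 1
Block 4 (1111111): 7 ones → 1
Block 5 (1111111): 7 ones → 1
Block 6 (0111101): 5 ones → 1
Block 7 (0000011): 2 ones → 0
Block 8 (1111111): 7 ones → 1
Block 9 (0101000): 2 ones → 0

111111010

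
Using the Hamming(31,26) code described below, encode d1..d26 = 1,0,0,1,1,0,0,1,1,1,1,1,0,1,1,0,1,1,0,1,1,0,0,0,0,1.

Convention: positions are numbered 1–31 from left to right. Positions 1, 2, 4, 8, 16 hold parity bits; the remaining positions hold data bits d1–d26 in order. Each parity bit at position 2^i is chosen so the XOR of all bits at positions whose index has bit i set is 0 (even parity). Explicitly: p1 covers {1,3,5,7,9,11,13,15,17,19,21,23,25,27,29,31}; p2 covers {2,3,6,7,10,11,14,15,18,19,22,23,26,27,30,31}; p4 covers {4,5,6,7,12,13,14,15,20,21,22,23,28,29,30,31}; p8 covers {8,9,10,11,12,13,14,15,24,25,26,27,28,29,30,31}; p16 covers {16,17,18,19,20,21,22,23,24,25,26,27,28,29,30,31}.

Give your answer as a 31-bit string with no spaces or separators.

0111001010011110101101101100001

Place data at non-parity positions: p1 p2 1 p4 0 0 1 p8 1 0 0 1 1 1 1 p16 1 0 1 1 0 1 1 0 1 1 0 0 0 0 1
p1 (pos 1,3,5,7,9,11,13,15,17,19,21,23,25,27,29,31): XOR of data positions = 1⊕0⊕1⊕1⊕0⊕1⊕1⊕1⊕1⊕0⊕1⊕1⊕0⊕0⊕1 = 0
p2 (pos 2,3,6,7,10,11,14,15,18,19,22,23,26,27,30,31): XOR of data positions = 1⊕0⊕1⊕0⊕0⊕1⊕1⊕0⊕1⊕1⊕1⊕1⊕0⊕0⊕1 = 1
p4 (pos 4,5,6,7,12,13,14,15,20,21,22,23,28,29,30,31): XOR of data positions = 0⊕0⊕1⊕1⊕1⊕1⊕1⊕1⊕0⊕1⊕1⊕0⊕0⊕0⊕1 = 1
p8 (pos 8,9,10,11,12,13,14,15,24,25,26,27,28,29,30,31): XOR of data positions = 1⊕0⊕0⊕1⊕1⊕1⊕1⊕0⊕1⊕1⊕0⊕0⊕0⊕0⊕1 = 0
p16 (pos 16,17,18,19,20,21,22,23,24,25,26,27,28,29,30,31): XOR of data positions = 1⊕0⊕1⊕1⊕0⊕1⊕1⊕0⊕1⊕1⊕0⊕0⊕0⊕0⊕1 = 0
Codeword: 0111001010011110101101101100001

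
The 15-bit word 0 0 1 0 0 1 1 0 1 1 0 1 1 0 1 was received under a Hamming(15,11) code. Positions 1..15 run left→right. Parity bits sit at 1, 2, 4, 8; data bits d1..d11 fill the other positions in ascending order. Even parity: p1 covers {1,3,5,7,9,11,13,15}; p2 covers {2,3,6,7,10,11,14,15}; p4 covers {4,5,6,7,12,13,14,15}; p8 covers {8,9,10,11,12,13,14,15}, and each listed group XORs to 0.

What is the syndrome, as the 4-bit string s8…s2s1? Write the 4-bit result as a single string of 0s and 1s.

s1 (pos 1,3,5,7,9,11,13,15): 0⊕1⊕0⊕1⊕1⊕0⊕1⊕1 = 1
s2 (pos 2,3,6,7,10,11,14,15): 0⊕1⊕1⊕1⊕1⊕0⊕0⊕1 = 1
s4 (pos 4,5,6,7,12,13,14,15): 0⊕0⊕1⊕1⊕1⊕1⊕0⊕1 = 1
s8 (pos 8,9,10,11,12,13,14,15): 0⊕1⊕1⊕0⊕1⊕1⊕0⊕1 = 1
Syndrome s8…s1 = 1111 → error at position 15.

1111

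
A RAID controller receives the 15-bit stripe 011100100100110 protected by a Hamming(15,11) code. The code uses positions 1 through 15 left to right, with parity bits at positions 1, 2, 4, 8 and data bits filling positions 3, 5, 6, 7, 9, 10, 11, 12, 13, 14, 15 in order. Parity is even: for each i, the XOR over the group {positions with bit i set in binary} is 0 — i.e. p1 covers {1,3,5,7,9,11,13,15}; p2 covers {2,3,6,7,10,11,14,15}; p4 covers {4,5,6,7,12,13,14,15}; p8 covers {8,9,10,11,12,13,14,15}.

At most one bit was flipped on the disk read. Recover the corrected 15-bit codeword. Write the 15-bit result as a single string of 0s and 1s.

011100100110110

s1 (pos 1,3,5,7,9,11,13,15): 0⊕1⊕0⊕1⊕0⊕0⊕1⊕0 = 1
s2 (pos 2,3,6,7,10,11,14,15): 1⊕1⊕0⊕1⊕1⊕0⊕1⊕0 = 1
s4 (pos 4,5,6,7,12,13,14,15): 1⊕0⊕0⊕1⊕0⊕1⊕1⊕0 = 0
s8 (pos 8,9,10,11,12,13,14,15): 0⊕0⊕1⊕0⊕0⊕1⊕1⊕0 = 1
Syndrome s8…s1 = 1011 → error at position 11.
Flip position 11: 011100100100110 → 011100100110110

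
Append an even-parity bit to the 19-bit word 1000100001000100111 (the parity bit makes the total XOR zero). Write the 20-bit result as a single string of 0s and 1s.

10001000010001001111

XOR of the 19 data bits: 1⊕0⊕0⊕0⊕1⊕0⊕0⊕0⊕0⊕1⊕0⊕0⊕0⊕1⊕0⊕0⊕1⊕1⊕1 = 1
Parity bit = 1 (so all 20 bits XOR to 0).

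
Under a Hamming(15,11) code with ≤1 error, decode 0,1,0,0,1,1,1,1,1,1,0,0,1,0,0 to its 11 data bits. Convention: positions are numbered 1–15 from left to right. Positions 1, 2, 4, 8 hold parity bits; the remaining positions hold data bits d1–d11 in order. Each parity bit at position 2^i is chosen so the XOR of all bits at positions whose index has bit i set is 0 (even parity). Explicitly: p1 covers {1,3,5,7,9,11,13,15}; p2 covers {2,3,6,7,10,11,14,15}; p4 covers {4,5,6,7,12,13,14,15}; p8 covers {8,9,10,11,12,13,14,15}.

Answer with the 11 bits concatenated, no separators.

01111100100

s1 (pos 1,3,5,7,9,11,13,15): 0⊕0⊕1⊕1⊕1⊕0⊕1⊕0 = 0
s2 (pos 2,3,6,7,10,11,14,15): 1⊕0⊕1⊕1⊕1⊕0⊕0⊕0 = 0
s4 (pos 4,5,6,7,12,13,14,15): 0⊕1⊕1⊕1⊕0⊕1⊕0⊕0 = 0
s8 (pos 8,9,10,11,12,13,14,15): 1⊕1⊕1⊕0⊕0⊕1⊕0⊕0 = 0
Syndrome s8…s1 = 0000 → no error.
Read data bits from positions 3,5,6,7,9,10,11,12,13,14,15: 01111100100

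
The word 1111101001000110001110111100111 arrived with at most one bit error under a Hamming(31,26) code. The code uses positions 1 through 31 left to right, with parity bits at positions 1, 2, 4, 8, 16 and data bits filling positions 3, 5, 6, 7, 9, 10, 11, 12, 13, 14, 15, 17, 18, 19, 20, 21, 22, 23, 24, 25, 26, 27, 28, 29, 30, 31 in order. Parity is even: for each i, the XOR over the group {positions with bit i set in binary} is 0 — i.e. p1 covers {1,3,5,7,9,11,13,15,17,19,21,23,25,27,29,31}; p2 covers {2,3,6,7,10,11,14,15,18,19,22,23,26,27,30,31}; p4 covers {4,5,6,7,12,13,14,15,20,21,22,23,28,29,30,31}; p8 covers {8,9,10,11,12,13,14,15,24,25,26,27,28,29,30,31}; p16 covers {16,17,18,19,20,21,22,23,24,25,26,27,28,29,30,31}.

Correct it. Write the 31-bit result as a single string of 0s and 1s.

s1 (pos 1,3,5,7,9,11,13,15,17,19,21,23,25,27,29,31): 1⊕1⊕1⊕1⊕0⊕0⊕0⊕1⊕0⊕1⊕1⊕1⊕1⊕0⊕1⊕1 = 1
s2 (pos 2,3,6,7,10,11,14,15,18,19,22,23,26,27,30,31): 1⊕1⊕0⊕1⊕1⊕0⊕1⊕1⊕0⊕1⊕0⊕1⊕1⊕0⊕1⊕1 = 1
s4 (pos 4,5,6,7,12,13,14,15,20,21,22,23,28,29,30,31): 1⊕1⊕0⊕1⊕0⊕0⊕1⊕1⊕1⊕1⊕0⊕1⊕0⊕1⊕1⊕1 = 1
s8 (pos 8,9,10,11,12,13,14,15,24,25,26,27,28,29,30,31): 0⊕0⊕1⊕0⊕0⊕0⊕1⊕1⊕1⊕1⊕1⊕0⊕0⊕1⊕1⊕1 = 1
s16 (pos 16,17,18,19,20,21,22,23,24,25,26,27,28,29,30,31): 0⊕0⊕0⊕1⊕1⊕1⊕0⊕1⊕1⊕1⊕1⊕0⊕0⊕1⊕1⊕1 = 0
Syndrome s16…s1 = 01111 → error at position 15.
Flip position 15: 1111101001000110001110111100111 → 1111101001000100001110111100111

1111101001000100001110111100111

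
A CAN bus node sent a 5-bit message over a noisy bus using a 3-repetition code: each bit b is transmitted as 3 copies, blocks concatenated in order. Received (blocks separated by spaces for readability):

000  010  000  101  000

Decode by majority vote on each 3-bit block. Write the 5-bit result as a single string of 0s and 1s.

Block 1 (000): 0 ones → 0
Block 2 (010): 1 one → 0
Block 3 (000): 0 ones → 0
Block 4 (101): 2 ones → 1
Block 5 (000): 0 ones → 0

00010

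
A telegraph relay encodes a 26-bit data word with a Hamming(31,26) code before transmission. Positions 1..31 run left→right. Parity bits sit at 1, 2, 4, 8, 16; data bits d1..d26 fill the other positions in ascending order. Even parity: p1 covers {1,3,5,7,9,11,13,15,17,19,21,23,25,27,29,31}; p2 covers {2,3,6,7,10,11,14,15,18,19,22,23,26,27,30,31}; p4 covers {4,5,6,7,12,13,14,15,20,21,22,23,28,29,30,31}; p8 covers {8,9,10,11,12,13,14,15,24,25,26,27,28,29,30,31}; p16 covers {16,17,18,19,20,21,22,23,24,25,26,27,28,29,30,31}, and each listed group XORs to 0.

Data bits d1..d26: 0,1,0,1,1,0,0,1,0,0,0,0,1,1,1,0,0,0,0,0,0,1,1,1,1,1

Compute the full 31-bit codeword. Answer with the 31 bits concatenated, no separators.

1000101110010000011100000011111

Place data at non-parity positions: p1 p2 0 p4 1 0 1 p8 1 0 0 1 0 0 0 p16 0 1 1 1 0 0 0 0 0 0 1 1 1 1 1
p1 (pos 1,3,5,7,9,11,13,15,17,19,21,23,25,27,29,31): XOR of data positions = 0⊕1⊕1⊕1⊕0⊕0⊕0⊕0⊕1⊕0⊕0⊕0⊕1⊕1⊕1 = 1
p2 (pos 2,3,6,7,10,11,14,15,18,19,22,23,26,27,30,31): XOR of data positions = 0⊕0⊕1⊕0⊕0⊕0⊕0⊕1⊕1⊕0⊕0⊕0⊕1⊕1⊕1 = 0
p4 (pos 4,5,6,7,12,13,14,15,20,21,22,23,28,29,30,31): XOR of data positions = 1⊕0⊕1⊕1⊕0⊕0⊕0⊕1⊕0⊕0⊕0⊕1⊕1⊕1⊕1 = 0
p8 (pos 8,9,10,11,12,13,14,15,24,25,26,27,28,29,30,31): XOR of data positions = 1⊕0⊕0⊕1⊕0⊕0⊕0⊕0⊕0⊕0⊕1⊕1⊕1⊕1⊕1 = 1
p16 (pos 16,17,18,19,20,21,22,23,24,25,26,27,28,29,30,31): XOR of data positions = 0⊕1⊕1⊕1⊕0⊕0⊕0⊕0⊕0⊕0⊕1⊕1⊕1⊕1⊕1 = 0
Codeword: 1000101110010000011100000011111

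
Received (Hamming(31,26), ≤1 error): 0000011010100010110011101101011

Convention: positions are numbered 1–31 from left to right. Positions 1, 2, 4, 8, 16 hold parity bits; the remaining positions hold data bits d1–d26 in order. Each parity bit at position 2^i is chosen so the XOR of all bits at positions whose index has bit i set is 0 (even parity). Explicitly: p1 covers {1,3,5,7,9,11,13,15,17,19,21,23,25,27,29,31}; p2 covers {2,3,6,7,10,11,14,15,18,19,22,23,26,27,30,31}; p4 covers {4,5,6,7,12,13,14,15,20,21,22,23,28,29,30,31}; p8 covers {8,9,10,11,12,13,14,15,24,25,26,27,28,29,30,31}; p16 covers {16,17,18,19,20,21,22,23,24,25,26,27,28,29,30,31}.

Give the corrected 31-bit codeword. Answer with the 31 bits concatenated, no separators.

0000111010100010110011101101011

s1 (pos 1,3,5,7,9,11,13,15,17,19,21,23,25,27,29,31): 0⊕0⊕0⊕1⊕1⊕1⊕0⊕1⊕1⊕0⊕1⊕1⊕1⊕0⊕0⊕1 = 1
s2 (pos 2,3,6,7,10,11,14,15,18,19,22,23,26,27,30,31): 0⊕0⊕1⊕1⊕0⊕1⊕0⊕1⊕1⊕0⊕1⊕1⊕1⊕0⊕1⊕1 = 0
s4 (pos 4,5,6,7,12,13,14,15,20,21,22,23,28,29,30,31): 0⊕0⊕1⊕1⊕0⊕0⊕0⊕1⊕0⊕1⊕1⊕1⊕1⊕0⊕1⊕1 = 1
s8 (pos 8,9,10,11,12,13,14,15,24,25,26,27,28,29,30,31): 0⊕1⊕0⊕1⊕0⊕0⊕0⊕1⊕0⊕1⊕1⊕0⊕1⊕0⊕1⊕1 = 0
s16 (pos 16,17,18,19,20,21,22,23,24,25,26,27,28,29,30,31): 0⊕1⊕1⊕0⊕0⊕1⊕1⊕1⊕0⊕1⊕1⊕0⊕1⊕0⊕1⊕1 = 0
Syndrome s16…s1 = 00101 → error at position 5.
Flip position 5: 0000011010100010110011101101011 → 0000111010100010110011101101011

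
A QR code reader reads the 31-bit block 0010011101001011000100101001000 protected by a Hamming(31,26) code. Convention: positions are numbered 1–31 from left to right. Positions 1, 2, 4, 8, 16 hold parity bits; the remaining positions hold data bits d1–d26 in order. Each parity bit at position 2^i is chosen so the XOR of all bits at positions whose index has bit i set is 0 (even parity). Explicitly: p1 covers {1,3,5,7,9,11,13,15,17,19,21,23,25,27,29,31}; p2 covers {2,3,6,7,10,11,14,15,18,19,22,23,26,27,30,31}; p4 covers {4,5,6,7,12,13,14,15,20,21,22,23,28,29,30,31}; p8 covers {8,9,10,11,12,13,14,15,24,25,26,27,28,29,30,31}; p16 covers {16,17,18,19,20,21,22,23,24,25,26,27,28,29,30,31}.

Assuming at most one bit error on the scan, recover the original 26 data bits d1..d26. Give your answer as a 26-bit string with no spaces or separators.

10110100101000000101001000

s1 (pos 1,3,5,7,9,11,13,15,17,19,21,23,25,27,29,31): 0⊕1⊕0⊕1⊕0⊕0⊕1⊕1⊕0⊕0⊕0⊕1⊕1⊕0⊕0⊕0 = 0
s2 (pos 2,3,6,7,10,11,14,15,18,19,22,23,26,27,30,31): 0⊕1⊕1⊕1⊕1⊕0⊕0⊕1⊕0⊕0⊕0⊕1⊕0⊕0⊕0⊕0 = 0
s4 (pos 4,5,6,7,12,13,14,15,20,21,22,23,28,29,30,31): 0⊕0⊕1⊕1⊕0⊕1⊕0⊕1⊕1⊕0⊕0⊕1⊕1⊕0⊕0⊕0 = 1
s8 (pos 8,9,10,11,12,13,14,15,24,25,26,27,28,29,30,31): 1⊕0⊕1⊕0⊕0⊕1⊕0⊕1⊕0⊕1⊕0⊕0⊕1⊕0⊕0⊕0 = 0
s16 (pos 16,17,18,19,20,21,22,23,24,25,26,27,28,29,30,31): 1⊕0⊕0⊕0⊕1⊕0⊕0⊕1⊕0⊕1⊕0⊕0⊕1⊕0⊕0⊕0 = 1
Syndrome s16…s1 = 10100 → error at position 20.
Flip position 20: 0010011101001011000100101001000 → 0010011101001011000000101001000
Read data bits from positions 3,5,6,7,9,10,11,12,13,14,15,17,18,19,20,21,22,23,24,25,26,27,28,29,30,31: 10110100101000000101001000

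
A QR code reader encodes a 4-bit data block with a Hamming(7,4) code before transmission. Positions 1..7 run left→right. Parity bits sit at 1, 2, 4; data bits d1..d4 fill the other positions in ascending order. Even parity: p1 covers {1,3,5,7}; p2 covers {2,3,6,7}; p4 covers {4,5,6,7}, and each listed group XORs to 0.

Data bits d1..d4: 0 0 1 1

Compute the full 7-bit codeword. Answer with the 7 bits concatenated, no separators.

1000011

Place data at non-parity positions: p1 p2 0 p4 0 1 1
p1 (pos 1,3,5,7): XOR of data positions = 0⊕0⊕1 = 1
p2 (pos 2,3,6,7): XOR of data positions = 0⊕1⊕1 = 0
p4 (pos 4,5,6,7): XOR of data positions = 0⊕1⊕1 = 0
Codeword: 1000011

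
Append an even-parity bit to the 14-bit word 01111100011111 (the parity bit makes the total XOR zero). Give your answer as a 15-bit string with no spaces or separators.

011111000111110

XOR of the 14 data bits: 0⊕1⊕1⊕1⊕1⊕1⊕0⊕0⊕0⊕1⊕1⊕1⊕1⊕1 = 0
Parity bit = 0 (so all 15 bits XOR to 0).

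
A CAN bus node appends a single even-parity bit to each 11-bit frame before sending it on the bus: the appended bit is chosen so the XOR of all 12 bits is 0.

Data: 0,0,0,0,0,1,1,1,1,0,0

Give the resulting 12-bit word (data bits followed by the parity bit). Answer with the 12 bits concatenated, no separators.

000001111000

XOR of the 11 data bits: 0⊕0⊕0⊕0⊕0⊕1⊕1⊕1⊕1⊕0⊕0 = 0
Parity bit = 0 (so all 12 bits XOR to 0).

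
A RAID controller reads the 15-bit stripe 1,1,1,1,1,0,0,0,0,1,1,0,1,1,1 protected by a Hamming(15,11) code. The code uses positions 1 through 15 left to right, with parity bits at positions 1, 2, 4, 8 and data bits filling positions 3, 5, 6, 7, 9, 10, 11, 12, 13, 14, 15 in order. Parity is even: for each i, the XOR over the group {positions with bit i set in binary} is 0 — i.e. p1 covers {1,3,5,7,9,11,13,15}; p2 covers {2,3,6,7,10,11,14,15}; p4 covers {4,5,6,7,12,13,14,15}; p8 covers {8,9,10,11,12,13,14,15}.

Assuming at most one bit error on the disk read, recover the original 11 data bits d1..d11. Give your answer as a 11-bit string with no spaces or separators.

11000111111

s1 (pos 1,3,5,7,9,11,13,15): 1⊕1⊕1⊕0⊕0⊕1⊕1⊕1 = 0
s2 (pos 2,3,6,7,10,11,14,15): 1⊕1⊕0⊕0⊕1⊕1⊕1⊕1 = 0
s4 (pos 4,5,6,7,12,13,14,15): 1⊕1⊕0⊕0⊕0⊕1⊕1⊕1 = 1
s8 (pos 8,9,10,11,12,13,14,15): 0⊕0⊕1⊕1⊕0⊕1⊕1⊕1 = 1
Syndrome s8…s1 = 1100 → error at position 12.
Flip position 12: 111110000110111 → 111110000111111
Read data bits from positions 3,5,6,7,9,10,11,12,13,14,15: 11000111111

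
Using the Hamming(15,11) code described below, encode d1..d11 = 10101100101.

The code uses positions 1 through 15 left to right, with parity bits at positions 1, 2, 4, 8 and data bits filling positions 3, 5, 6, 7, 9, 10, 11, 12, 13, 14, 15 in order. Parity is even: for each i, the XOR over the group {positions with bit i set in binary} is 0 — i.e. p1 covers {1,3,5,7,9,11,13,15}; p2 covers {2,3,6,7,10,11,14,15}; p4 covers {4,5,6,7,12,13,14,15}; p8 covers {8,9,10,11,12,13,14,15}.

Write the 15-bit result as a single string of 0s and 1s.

Place data at non-parity positions: p1 p2 1 p4 0 1 0 p8 1 1 0 0 1 0 1
p1 (pos 1,3,5,7,9,11,13,15): XOR of data positions = 1⊕0⊕0⊕1⊕0⊕1⊕1 = 0
p2 (pos 2,3,6,7,10,11,14,15): XOR of data positions = 1⊕1⊕0⊕1⊕0⊕0⊕1 = 0
p4 (pos 4,5,6,7,12,13,14,15): XOR of data positions = 0⊕1⊕0⊕0⊕1⊕0⊕1 = 1
p8 (pos 8,9,10,11,12,13,14,15): XOR of data positions = 1⊕1⊕0⊕0⊕1⊕0⊕1 = 0
Codeword: 001101001100101

001101001100101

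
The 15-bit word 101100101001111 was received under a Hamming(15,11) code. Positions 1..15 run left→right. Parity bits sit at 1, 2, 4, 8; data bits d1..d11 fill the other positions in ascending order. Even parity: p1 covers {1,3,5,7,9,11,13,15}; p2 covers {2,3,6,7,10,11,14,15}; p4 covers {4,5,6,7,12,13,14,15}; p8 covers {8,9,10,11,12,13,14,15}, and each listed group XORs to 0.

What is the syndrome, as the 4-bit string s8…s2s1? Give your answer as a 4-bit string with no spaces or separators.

1000

s1 (pos 1,3,5,7,9,11,13,15): 1⊕1⊕0⊕1⊕1⊕0⊕1⊕1 = 0
s2 (pos 2,3,6,7,10,11,14,15): 0⊕1⊕0⊕1⊕0⊕0⊕1⊕1 = 0
s4 (pos 4,5,6,7,12,13,14,15): 1⊕0⊕0⊕1⊕1⊕1⊕1⊕1 = 0
s8 (pos 8,9,10,11,12,13,14,15): 0⊕1⊕0⊕0⊕1⊕1⊕1⊕1 = 1
Syndrome s8…s1 = 1000 → error at position 8.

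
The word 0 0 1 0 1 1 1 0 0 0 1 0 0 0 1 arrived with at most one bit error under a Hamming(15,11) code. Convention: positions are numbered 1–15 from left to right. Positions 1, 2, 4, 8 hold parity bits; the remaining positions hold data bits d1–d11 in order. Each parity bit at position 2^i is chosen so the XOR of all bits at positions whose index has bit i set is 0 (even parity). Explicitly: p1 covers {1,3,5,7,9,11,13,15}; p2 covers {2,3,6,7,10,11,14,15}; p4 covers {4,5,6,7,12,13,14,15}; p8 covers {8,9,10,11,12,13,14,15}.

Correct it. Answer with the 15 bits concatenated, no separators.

000011100010001

s1 (pos 1,3,5,7,9,11,13,15): 0⊕1⊕1⊕1⊕0⊕1⊕0⊕1 = 1
s2 (pos 2,3,6,7,10,11,14,15): 0⊕1⊕1⊕1⊕0⊕1⊕0⊕1 = 1
s4 (pos 4,5,6,7,12,13,14,15): 0⊕1⊕1⊕1⊕0⊕0⊕0⊕1 = 0
s8 (pos 8,9,10,11,12,13,14,15): 0⊕0⊕0⊕1⊕0⊕0⊕0⊕1 = 0
Syndrome s8…s1 = 0011 → error at position 3.
Flip position 3: 001011100010001 → 000011100010001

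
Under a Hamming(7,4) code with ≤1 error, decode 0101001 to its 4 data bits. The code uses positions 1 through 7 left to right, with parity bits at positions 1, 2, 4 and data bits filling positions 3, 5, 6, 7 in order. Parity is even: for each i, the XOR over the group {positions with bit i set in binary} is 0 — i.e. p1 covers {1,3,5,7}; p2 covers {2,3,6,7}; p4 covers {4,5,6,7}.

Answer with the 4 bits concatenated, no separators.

s1 (pos 1,3,5,7): 0⊕0⊕0⊕1 = 1
s2 (pos 2,3,6,7): 1⊕0⊕0⊕1 = 0
s4 (pos 4,5,6,7): 1⊕0⊕0⊕1 = 0
Syndrome s4…s1 = 001 → error at position 1.
Flip position 1: 0101001 → 1101001
Read data bits from positions 3,5,6,7: 0001

0001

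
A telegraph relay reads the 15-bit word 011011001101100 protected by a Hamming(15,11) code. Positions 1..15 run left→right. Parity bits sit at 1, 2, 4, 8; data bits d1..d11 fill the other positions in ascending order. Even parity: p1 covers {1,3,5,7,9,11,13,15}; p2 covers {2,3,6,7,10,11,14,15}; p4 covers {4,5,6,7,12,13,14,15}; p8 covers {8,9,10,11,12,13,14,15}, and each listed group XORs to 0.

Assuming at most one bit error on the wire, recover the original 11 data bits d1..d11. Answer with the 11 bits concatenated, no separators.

11101101100

s1 (pos 1,3,5,7,9,11,13,15): 0⊕1⊕1⊕0⊕1⊕0⊕1⊕0 = 0
s2 (pos 2,3,6,7,10,11,14,15): 1⊕1⊕1⊕0⊕1⊕0⊕0⊕0 = 0
s4 (pos 4,5,6,7,12,13,14,15): 0⊕1⊕1⊕0⊕1⊕1⊕0⊕0 = 0
s8 (pos 8,9,10,11,12,13,14,15): 0⊕1⊕1⊕0⊕1⊕1⊕0⊕0 = 0
Syndrome s8…s1 = 0000 → no error.
Read data bits from positions 3,5,6,7,9,10,11,12,13,14,15: 11101101100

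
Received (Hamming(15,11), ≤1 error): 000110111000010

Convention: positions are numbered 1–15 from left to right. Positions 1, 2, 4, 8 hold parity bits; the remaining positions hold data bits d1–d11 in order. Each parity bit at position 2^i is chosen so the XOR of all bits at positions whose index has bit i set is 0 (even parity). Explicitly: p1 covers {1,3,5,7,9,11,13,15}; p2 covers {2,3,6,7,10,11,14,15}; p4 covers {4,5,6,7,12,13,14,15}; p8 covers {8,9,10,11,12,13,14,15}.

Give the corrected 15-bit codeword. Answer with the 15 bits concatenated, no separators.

000110110000010

s1 (pos 1,3,5,7,9,11,13,15): 0⊕0⊕1⊕1⊕1⊕0⊕0⊕0 = 1
s2 (pos 2,3,6,7,10,11,14,15): 0⊕0⊕0⊕1⊕0⊕0⊕1⊕0 = 0
s4 (pos 4,5,6,7,12,13,14,15): 1⊕1⊕0⊕1⊕0⊕0⊕1⊕0 = 0
s8 (pos 8,9,10,11,12,13,14,15): 1⊕1⊕0⊕0⊕0⊕0⊕1⊕0 = 1
Syndrome s8…s1 = 1001 → error at position 9.
Flip position 9: 000110111000010 → 000110110000010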